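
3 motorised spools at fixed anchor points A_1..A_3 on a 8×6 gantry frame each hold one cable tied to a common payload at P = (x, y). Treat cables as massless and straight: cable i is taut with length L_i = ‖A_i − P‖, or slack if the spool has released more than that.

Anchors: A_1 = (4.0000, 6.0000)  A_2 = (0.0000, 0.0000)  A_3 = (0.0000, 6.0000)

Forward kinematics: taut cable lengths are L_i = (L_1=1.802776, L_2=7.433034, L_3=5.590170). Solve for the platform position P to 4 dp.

expand ‖A_i−P‖²=L_i² and subtract eq 1 (q_i ≔ ‖A_i‖²−L_i²)
q_1 = 16.0000+36.0000−3.2500 = 48.7500
eq1−eq2 → [8.0000  12.0000]·P = 104.0000
eq1−eq3 → [8.0000  0.0000]·P = 44.0000
2×2 solve → P = (5.5000, 5.0000)

(5.5000, 5.0000)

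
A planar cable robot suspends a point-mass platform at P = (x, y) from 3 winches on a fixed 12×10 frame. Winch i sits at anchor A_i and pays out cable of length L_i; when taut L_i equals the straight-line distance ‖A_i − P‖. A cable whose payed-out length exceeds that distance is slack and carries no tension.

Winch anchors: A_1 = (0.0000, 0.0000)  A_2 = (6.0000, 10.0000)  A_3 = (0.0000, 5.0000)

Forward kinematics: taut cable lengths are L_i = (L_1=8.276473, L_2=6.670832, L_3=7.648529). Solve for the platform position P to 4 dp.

(7.5000, 3.5000)

circle eqns → linear via eq_j − eq_1; set k_j = A_j·A_j − L_j²
k_1 = 0.0000+0.0000−68.5000 = -68.5000
-12.0000·x − 20.0000·y = k_1−k_2 = -160.0000
0.0000·x − 10.0000·y = k_1−k_3 = -35.0000
solve first two rows → x=7.5000, y=3.5000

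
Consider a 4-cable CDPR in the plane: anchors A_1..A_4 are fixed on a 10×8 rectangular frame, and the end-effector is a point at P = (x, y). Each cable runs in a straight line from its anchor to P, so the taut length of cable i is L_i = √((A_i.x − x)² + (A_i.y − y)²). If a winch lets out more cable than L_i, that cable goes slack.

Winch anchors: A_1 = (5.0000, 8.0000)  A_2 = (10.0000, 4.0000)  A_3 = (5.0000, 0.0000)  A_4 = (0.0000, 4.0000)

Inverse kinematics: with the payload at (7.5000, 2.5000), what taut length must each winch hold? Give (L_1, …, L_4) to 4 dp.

(6.0415, 2.9155, 3.5355, 7.6485)

L_1: Δ = A_1−P = (-2.5000, 5.5000) → ‖Δ‖ = √36.5000 = 6.0415
L_2: Δ = A_2−P = (2.5000, 1.5000) → ‖Δ‖ = √8.5000 = 2.9155
L_3: Δ = A_3−P = (-2.5000, -2.5000) → ‖Δ‖ = √12.5000 = 3.5355
L_4: Δ = A_4−P = (-7.5000, 1.5000) → ‖Δ‖ = √58.5000 = 7.6485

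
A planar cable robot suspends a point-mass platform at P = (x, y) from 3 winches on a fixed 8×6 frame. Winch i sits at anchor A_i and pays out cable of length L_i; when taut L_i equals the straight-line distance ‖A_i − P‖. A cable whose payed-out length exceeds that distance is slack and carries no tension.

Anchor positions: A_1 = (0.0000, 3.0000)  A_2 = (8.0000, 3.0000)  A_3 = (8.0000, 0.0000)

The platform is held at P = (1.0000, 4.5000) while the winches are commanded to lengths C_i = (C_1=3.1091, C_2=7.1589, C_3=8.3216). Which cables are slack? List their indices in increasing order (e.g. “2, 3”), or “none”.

cable 1: √((-1.0000)²+(-1.5000)²)=1.8028, C_1=3.1091: slack
cable 2: √((7.0000)²+(-1.5000)²)=7.1589, C_2=7.1589: taut
cable 3: √((7.0000)²+(-4.5000)²)=8.3217, C_3=8.3216: taut

1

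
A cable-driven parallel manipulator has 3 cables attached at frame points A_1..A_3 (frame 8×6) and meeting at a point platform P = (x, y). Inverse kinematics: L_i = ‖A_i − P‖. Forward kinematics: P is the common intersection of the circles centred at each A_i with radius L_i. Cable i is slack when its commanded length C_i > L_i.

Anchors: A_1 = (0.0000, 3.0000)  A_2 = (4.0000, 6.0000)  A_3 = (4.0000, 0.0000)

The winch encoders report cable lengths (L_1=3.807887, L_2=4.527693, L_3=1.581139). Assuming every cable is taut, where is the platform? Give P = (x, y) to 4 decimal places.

expand ‖A_i−P‖²=L_i² and subtract eq 1 (c_i ≔ ‖A_i‖²−L_i²)
c_1 = 0.0000+9.0000−14.5000 = -5.5000
eq1−eq2 → [-8.0000  -6.0000]·P = -37.0000
eq1−eq3 → [-8.0000  6.0000]·P = -19.0000
2×2 solve → P = (3.5000, 1.5000)

(3.5000, 1.5000)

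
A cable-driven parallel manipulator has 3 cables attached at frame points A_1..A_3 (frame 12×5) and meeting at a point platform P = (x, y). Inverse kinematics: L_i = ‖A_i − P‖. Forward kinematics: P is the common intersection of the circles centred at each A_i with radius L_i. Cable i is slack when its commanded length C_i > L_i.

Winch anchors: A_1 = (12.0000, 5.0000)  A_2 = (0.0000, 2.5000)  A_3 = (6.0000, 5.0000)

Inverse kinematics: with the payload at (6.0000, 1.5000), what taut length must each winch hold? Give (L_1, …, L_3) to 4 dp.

(6.9462, 6.0828, 3.5000)

L_1 = √((12.0000−6.0000)² + (5.0000−1.5000)²) = 6.9462
L_2 = √((0.0000−6.0000)² + (2.5000−1.5000)²) = 6.0828
L_3 = √((6.0000−6.0000)² + (5.0000−1.5000)²) = 3.5000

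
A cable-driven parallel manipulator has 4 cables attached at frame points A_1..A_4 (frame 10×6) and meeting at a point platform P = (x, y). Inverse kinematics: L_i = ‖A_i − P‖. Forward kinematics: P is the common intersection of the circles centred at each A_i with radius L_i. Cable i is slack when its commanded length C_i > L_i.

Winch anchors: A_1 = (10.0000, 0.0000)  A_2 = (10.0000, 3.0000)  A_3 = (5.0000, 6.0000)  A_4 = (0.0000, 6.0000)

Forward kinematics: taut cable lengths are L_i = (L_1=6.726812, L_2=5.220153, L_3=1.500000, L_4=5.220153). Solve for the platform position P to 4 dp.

circle eqns → linear via eq_j − eq_1; set c_j = A_j·A_j − L_j²
c_1 = 100.0000+0.0000−45.2500 = 54.7500
0.0000·x − 6.0000·y = c_1−c_2 = -27.0000
10.0000·x − 12.0000·y = c_1−c_3 = -4.0000
20.0000·x − 12.0000·y = c_1−c_4 = 46.0000
solve first two rows → x=5.0000, y=4.5000
check cable 4: ‖A_4−P‖² = 27.2500 ≈ L_4² = 27.2500 ✓

(5.0000, 4.5000)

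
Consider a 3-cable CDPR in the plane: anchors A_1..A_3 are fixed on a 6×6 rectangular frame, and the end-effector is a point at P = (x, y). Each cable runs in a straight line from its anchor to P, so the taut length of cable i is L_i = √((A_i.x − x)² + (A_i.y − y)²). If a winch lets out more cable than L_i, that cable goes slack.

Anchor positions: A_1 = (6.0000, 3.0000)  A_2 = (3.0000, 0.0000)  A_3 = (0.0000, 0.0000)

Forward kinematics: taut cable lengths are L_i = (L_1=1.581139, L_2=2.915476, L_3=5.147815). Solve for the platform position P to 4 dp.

circle eqns → linear via eq_j − eq_1; set q_j = A_j·A_j − L_j²
q_1 = 36.0000+9.0000−2.5000 = 42.5000
6.0000·x + 6.0000·y = q_1−q_2 = 42.0000
12.0000·x + 6.0000·y = q_1−q_3 = 69.0000
solve first two rows → x=4.5000, y=2.5000

(4.5000, 2.5000)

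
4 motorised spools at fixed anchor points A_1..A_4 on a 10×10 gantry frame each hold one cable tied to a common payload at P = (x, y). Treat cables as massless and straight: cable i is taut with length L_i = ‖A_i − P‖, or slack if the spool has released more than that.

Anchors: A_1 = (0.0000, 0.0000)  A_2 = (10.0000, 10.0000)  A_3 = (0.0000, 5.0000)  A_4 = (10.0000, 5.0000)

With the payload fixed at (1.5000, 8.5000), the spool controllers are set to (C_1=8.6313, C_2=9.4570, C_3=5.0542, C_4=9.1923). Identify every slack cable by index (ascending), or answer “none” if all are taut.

2, 3

i=1: geometric 8.6313 vs commanded 8.6313 ⇒ taut
i=2: geometric 8.6313 vs commanded 9.4570 ⇒ slack
i=3: geometric 3.8079 vs commanded 5.0542 ⇒ slack
i=4: geometric 9.1924 vs commanded 9.1923 ⇒ taut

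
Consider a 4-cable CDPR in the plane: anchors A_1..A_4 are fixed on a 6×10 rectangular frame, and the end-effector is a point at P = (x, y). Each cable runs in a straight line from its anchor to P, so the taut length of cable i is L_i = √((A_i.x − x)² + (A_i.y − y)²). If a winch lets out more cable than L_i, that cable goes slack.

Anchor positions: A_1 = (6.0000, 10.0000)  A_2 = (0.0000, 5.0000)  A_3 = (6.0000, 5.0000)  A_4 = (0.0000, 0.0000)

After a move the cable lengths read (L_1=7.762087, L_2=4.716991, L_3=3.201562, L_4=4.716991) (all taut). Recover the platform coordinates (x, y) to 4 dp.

each cable: (A_i−P)·(A_i−P) = L_i²; let c_i = ‖A_i‖²−L_i²
c_1 = 36.0000+100.0000−60.2500 = 75.7500
row 1: 12.0000x + 10.0000y = 73.0000  (c_2=2.7500)
row 2: 0.0000x + 10.0000y = 25.0000  (c_3=50.7500)
row 3: 12.0000x + 20.0000y = 98.0000  (c_4=-22.2500)
Cramer on rows 1–2 → x = 4.0000, y = 2.5000
check cable 4: ‖A_4−P‖² = 22.2500 ≈ L_4² = 22.2500 ✓

(4.0000, 2.5000)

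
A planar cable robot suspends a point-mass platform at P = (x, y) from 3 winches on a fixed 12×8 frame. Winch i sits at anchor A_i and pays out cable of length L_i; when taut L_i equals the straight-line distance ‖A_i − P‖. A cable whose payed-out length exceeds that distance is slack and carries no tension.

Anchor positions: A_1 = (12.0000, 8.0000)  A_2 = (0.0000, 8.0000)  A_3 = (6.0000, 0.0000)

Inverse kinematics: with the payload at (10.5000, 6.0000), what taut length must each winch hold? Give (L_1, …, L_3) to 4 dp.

L_1 = √((12.0000−10.5000)² + (8.0000−6.0000)²) = 2.5000
L_2 = √((0.0000−10.5000)² + (8.0000−6.0000)²) = 10.6888
L_3 = √((6.0000−10.5000)² + (0.0000−6.0000)²) = 7.5000

(2.5000, 10.6888, 7.5000)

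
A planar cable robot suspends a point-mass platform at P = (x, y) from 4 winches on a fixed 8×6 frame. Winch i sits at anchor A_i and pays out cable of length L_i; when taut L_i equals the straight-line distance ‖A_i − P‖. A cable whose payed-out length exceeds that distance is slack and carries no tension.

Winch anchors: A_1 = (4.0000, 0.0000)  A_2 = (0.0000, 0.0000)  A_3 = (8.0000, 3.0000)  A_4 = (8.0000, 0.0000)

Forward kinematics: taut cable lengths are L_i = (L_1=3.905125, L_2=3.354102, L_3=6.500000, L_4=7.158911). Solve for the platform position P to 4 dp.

(1.5000, 3.0000)

expand ‖A_i−P‖²=L_i² and subtract eq 1 (q_i ≔ ‖A_i‖²−L_i²)
q_1 = 16.0000+0.0000−15.2500 = 0.7500
eq1−eq2 → [8.0000  0.0000]·P = 12.0000
eq1−eq3 → [-8.0000  -6.0000]·P = -30.0000
eq1−eq4 → [-8.0000  0.0000]·P = -12.0000
2×2 solve → P = (1.5000, 3.0000)
check cable 4: ‖A_4−P‖² = 51.2500 ≈ L_4² = 51.2500 ✓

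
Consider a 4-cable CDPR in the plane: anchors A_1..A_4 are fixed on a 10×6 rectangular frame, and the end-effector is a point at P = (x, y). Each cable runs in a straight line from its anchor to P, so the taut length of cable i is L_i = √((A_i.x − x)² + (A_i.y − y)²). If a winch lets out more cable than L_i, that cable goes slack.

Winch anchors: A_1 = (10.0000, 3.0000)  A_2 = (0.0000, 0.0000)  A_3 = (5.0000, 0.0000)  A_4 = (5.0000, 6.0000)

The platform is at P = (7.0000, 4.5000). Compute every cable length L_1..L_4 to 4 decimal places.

(3.3541, 8.3217, 4.9244, 2.5000)

L_1: Δ = A_1−P = (3.0000, -1.5000) → ‖Δ‖ = √11.2500 = 3.3541
L_2: Δ = A_2−P = (-7.0000, -4.5000) → ‖Δ‖ = √69.2500 = 8.3217
L_3: Δ = A_3−P = (-2.0000, -4.5000) → ‖Δ‖ = √24.2500 = 4.9244
L_4: Δ = A_4−P = (-2.0000, 1.5000) → ‖Δ‖ = √6.2500 = 2.5000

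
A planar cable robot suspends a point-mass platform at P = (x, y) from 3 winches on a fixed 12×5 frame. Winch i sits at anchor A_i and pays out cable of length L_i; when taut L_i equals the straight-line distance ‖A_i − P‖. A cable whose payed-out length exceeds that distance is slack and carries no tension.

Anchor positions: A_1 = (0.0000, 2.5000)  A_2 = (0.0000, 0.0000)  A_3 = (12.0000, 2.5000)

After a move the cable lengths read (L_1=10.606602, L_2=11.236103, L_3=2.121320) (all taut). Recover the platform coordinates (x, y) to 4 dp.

(10.5000, 4.0000)

expand ‖A_i−P‖²=L_i² and subtract eq 1 (q_i ≔ ‖A_i‖²−L_i²)
q_1 = 0.0000+6.2500−112.5000 = -106.2500
eq1−eq2 → [0.0000  5.0000]·P = 20.0000
eq1−eq3 → [-24.0000  0.0000]·P = -252.0000
2×2 solve → P = (10.5000, 4.0000)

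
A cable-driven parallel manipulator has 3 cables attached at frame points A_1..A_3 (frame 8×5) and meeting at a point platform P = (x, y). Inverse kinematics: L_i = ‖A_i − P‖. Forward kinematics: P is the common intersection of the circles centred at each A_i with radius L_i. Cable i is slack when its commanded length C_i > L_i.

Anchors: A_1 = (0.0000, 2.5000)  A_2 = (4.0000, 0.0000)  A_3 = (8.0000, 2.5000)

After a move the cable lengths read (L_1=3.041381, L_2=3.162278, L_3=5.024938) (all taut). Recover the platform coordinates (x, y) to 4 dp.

(3.0000, 3.0000)

circle eqns → linear via eq_j − eq_1; set c_j = A_j·A_j − L_j²
c_1 = 0.0000+6.2500−9.2500 = -3.0000
-8.0000·x + 5.0000·y = c_1−c_2 = -9.0000
-16.0000·x + 0.0000·y = c_1−c_3 = -48.0000
solve first two rows → x=3.0000, y=3.0000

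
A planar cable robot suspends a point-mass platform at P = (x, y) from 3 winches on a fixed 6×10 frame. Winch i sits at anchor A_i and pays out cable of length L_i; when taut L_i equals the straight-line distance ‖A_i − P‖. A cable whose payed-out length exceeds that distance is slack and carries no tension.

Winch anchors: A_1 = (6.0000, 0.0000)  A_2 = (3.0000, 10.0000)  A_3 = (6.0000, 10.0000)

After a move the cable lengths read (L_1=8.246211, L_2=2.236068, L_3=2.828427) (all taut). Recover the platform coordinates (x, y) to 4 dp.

expand ‖A_i−P‖²=L_i² and subtract eq 1 (k_i ≔ ‖A_i‖²−L_i²)
k_1 = 36.0000+0.0000−68.0000 = -32.0000
eq1−eq2 → [6.0000  -20.0000]·P = -136.0000
eq1−eq3 → [0.0000  -20.0000]·P = -160.0000
2×2 solve → P = (4.0000, 8.0000)

(4.0000, 8.0000)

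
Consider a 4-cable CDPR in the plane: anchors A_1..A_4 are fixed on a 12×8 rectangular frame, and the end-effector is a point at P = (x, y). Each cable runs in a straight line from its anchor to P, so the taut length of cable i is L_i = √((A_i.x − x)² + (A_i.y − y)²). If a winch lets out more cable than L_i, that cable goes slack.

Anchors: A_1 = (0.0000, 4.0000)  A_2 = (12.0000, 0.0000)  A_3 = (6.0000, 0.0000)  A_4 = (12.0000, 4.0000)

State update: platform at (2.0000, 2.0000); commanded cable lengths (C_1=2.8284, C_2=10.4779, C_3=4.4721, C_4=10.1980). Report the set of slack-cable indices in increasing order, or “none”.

2

cable 1: L_1 = ‖A_1−P‖ = 2.8284;  C_1 = 2.8284 → taut
cable 2: L_2 = ‖A_2−P‖ = 10.1980;  C_2 = 10.4779 → slack
cable 3: L_3 = ‖A_3−P‖ = 4.4721;  C_3 = 4.4721 → taut
cable 4: L_4 = ‖A_4−P‖ = 10.1980;  C_4 = 10.1980 → taut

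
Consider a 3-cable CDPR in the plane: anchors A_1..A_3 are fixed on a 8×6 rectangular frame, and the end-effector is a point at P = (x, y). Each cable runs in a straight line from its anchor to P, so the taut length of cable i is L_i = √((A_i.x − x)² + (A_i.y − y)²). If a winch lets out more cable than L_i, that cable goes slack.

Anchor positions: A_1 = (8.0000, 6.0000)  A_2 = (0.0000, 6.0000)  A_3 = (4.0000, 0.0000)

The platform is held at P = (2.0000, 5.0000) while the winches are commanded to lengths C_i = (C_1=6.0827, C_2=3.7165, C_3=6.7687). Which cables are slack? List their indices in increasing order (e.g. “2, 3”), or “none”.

2, 3

i=1: geometric 6.0828 vs commanded 6.0827 ⇒ taut
i=2: geometric 2.2361 vs commanded 3.7165 ⇒ slack
i=3: geometric 5.3852 vs commanded 6.7687 ⇒ slack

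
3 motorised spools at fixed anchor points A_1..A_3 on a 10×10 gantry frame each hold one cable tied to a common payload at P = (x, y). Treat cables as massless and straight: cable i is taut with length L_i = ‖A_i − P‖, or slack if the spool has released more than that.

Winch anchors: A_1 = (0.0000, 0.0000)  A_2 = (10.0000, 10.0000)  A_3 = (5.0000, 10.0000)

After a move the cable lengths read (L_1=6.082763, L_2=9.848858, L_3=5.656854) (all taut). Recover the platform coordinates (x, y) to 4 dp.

(1.0000, 6.0000)

expand ‖A_i−P‖²=L_i² and subtract eq 1 (k_i ≔ ‖A_i‖²−L_i²)
k_1 = 0.0000+0.0000−37.0000 = -37.0000
eq1−eq2 → [-20.0000  -20.0000]·P = -140.0000
eq1−eq3 → [-10.0000  -20.0000]·P = -130.0000
2×2 solve → P = (1.0000, 6.0000)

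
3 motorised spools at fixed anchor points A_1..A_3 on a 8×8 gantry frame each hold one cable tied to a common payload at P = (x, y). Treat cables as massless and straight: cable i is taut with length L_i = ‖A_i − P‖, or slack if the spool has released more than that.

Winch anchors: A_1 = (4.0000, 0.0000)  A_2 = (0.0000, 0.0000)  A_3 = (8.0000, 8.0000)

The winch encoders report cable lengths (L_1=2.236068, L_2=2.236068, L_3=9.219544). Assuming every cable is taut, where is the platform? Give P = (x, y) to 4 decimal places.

circle eqns → linear via eq_j − eq_1; set k_j = A_j·A_j − L_j²
k_1 = 16.0000+0.0000−5.0000 = 11.0000
8.0000·x + 0.0000·y = k_1−k_2 = 16.0000
-8.0000·x − 16.0000·y = k_1−k_3 = -32.0000
solve first two rows → x=2.0000, y=1.0000

(2.0000, 1.0000)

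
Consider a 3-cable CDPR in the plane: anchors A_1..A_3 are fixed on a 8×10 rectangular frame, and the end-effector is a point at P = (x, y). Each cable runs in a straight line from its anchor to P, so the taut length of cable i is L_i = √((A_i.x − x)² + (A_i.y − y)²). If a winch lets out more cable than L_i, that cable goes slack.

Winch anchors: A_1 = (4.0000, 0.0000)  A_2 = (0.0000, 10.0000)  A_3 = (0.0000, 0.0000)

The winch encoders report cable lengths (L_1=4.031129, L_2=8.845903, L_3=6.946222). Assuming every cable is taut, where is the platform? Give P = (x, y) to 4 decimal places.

(6.0000, 3.5000)

each cable: (A_i−P)·(A_i−P) = L_i²; let c_i = ‖A_i‖²−L_i²
c_1 = 16.0000+0.0000−16.2500 = -0.2500
row 1: 8.0000x − 20.0000y = -22.0000  (c_2=21.7500)
row 2: 8.0000x + 0.0000y = 48.0000  (c_3=-48.2500)
Cramer on rows 1–2 → x = 6.0000, y = 3.5000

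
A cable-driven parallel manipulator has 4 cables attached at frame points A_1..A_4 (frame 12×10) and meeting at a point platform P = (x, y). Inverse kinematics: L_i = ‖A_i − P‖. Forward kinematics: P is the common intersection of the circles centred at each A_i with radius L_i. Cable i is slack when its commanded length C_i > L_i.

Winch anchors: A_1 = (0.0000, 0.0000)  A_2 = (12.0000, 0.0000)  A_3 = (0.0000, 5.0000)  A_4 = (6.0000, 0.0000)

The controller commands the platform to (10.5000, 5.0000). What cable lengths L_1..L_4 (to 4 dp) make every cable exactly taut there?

(11.6297, 5.2202, 10.5000, 6.7268)

cable 1: Δx=-10.5000, Δy=-5.0000; L_1 = √(Δx²+Δy²) = 11.6297
cable 2: Δx=1.5000, Δy=-5.0000; L_2 = √(Δx²+Δy²) = 5.2202
cable 3: Δx=-10.5000, Δy=0.0000; L_3 = √(Δx²+Δy²) = 10.5000
cable 4: Δx=-4.5000, Δy=-5.0000; L_4 = √(Δx²+Δy²) = 6.7268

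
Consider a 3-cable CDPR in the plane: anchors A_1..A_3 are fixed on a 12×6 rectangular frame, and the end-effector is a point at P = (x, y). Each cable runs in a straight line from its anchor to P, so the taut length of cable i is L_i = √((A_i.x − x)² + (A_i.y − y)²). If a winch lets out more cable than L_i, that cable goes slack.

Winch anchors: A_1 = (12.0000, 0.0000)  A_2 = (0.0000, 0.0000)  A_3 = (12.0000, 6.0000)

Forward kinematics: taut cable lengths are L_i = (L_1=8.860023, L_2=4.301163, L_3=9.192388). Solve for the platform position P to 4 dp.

(3.5000, 2.5000)

circle eqns → linear via eq_j − eq_1; set k_j = A_j·A_j − L_j²
k_1 = 144.0000+0.0000−78.5000 = 65.5000
24.0000·x + 0.0000·y = k_1−k_2 = 84.0000
0.0000·x − 12.0000·y = k_1−k_3 = -30.0000
solve first two rows → x=3.5000, y=2.5000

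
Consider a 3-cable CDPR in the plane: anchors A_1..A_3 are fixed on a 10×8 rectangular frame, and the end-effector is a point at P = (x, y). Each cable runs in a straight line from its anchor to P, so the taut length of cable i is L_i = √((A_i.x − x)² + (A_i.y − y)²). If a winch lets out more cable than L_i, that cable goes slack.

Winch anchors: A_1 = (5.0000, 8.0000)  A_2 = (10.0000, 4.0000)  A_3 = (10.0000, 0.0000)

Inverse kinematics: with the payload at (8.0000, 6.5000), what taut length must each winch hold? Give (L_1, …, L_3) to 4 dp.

L_1 = √((5.0000−8.0000)² + (8.0000−6.5000)²) = 3.3541
L_2 = √((10.0000−8.0000)² + (4.0000−6.5000)²) = 3.2016
L_3 = √((10.0000−8.0000)² + (0.0000−6.5000)²) = 6.8007

(3.3541, 3.2016, 6.8007)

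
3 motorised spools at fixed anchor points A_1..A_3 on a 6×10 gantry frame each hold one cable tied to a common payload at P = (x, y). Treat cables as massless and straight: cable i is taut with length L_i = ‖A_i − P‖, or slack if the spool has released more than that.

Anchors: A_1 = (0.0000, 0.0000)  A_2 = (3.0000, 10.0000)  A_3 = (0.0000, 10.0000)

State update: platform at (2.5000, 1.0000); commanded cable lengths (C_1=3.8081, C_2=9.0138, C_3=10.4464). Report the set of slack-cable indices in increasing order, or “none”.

1, 3

cable 1: √((-2.5000)²+(-1.0000)²)=2.6926, C_1=3.8081: slack
cable 2: √((0.5000)²+(9.0000)²)=9.0139, C_2=9.0138: taut
cable 3: √((-2.5000)²+(9.0000)²)=9.3408, C_3=10.4464: slack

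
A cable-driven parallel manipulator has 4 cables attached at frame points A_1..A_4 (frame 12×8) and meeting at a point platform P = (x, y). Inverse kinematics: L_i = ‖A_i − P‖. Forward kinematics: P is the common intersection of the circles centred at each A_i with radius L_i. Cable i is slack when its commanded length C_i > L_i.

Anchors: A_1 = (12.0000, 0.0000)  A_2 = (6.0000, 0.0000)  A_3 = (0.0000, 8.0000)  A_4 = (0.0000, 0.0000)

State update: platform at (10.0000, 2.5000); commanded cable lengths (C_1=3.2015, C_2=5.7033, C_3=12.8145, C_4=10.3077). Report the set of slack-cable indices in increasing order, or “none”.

2, 3

cable 1: √((2.0000)²+(-2.5000)²)=3.2016, C_1=3.2015: taut
cable 2: √((-4.0000)²+(-2.5000)²)=4.7170, C_2=5.7033: slack
cable 3: √((-10.0000)²+(5.5000)²)=11.4127, C_3=12.8145: slack
cable 4: √((-10.0000)²+(-2.5000)²)=10.3078, C_4=10.3077: taut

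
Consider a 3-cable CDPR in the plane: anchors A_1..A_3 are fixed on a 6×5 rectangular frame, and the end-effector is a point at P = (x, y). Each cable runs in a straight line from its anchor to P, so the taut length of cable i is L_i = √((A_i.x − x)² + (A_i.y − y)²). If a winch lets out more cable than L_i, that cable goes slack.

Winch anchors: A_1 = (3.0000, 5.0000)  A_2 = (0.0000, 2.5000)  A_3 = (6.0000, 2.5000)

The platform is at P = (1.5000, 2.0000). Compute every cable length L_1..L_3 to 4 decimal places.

(3.3541, 1.5811, 4.5277)

L_1: Δ = A_1−P = (1.5000, 3.0000) → ‖Δ‖ = √11.2500 = 3.3541
L_2: Δ = A_2−P = (-1.5000, 0.5000) → ‖Δ‖ = √2.5000 = 1.5811
L_3: Δ = A_3−P = (4.5000, 0.5000) → ‖Δ‖ = √20.5000 = 4.5277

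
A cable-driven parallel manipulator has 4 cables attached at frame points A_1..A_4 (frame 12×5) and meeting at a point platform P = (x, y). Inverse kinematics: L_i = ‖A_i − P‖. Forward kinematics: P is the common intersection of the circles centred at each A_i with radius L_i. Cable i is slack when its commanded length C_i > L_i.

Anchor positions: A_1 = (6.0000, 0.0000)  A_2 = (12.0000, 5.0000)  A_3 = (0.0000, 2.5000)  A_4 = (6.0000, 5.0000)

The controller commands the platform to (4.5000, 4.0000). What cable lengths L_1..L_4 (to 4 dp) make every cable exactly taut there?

L_1 = √((6.0000−4.5000)² + (0.0000−4.0000)²) = 4.2720
L_2 = √((12.0000−4.5000)² + (5.0000−4.0000)²) = 7.5664
L_3 = √((0.0000−4.5000)² + (2.5000−4.0000)²) = 4.7434
L_4 = √((6.0000−4.5000)² + (5.0000−4.0000)²) = 1.8028

(4.2720, 7.5664, 4.7434, 1.8028)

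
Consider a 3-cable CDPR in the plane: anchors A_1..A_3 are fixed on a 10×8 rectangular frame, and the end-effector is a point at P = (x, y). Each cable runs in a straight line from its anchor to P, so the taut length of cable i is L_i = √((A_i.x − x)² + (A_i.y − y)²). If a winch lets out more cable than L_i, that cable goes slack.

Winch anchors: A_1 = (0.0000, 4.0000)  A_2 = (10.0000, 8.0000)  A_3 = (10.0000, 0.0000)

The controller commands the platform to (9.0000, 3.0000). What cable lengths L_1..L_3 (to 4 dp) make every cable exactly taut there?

(9.0554, 5.0990, 3.1623)

L_1: Δ = A_1−P = (-9.0000, 1.0000) → ‖Δ‖ = √82.0000 = 9.0554
L_2: Δ = A_2−P = (1.0000, 5.0000) → ‖Δ‖ = √26.0000 = 5.0990
L_3: Δ = A_3−P = (1.0000, -3.0000) → ‖Δ‖ = √10.0000 = 3.1623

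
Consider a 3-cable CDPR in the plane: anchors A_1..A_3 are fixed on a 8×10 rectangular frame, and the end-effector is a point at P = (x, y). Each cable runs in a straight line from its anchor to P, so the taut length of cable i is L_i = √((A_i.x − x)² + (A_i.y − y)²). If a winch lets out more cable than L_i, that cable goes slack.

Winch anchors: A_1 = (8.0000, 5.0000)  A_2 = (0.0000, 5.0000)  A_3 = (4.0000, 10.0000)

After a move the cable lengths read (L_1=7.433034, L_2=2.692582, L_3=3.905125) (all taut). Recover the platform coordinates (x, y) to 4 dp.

each cable: (A_i−P)·(A_i−P) = L_i²; let q_i = ‖A_i‖²−L_i²
q_1 = 64.0000+25.0000−55.2500 = 33.7500
row 1: 16.0000x + 0.0000y = 16.0000  (q_2=17.7500)
row 2: 8.0000x − 10.0000y = -67.0000  (q_3=100.7500)
Cramer on rows 1–2 → x = 1.0000, y = 7.5000

(1.0000, 7.5000)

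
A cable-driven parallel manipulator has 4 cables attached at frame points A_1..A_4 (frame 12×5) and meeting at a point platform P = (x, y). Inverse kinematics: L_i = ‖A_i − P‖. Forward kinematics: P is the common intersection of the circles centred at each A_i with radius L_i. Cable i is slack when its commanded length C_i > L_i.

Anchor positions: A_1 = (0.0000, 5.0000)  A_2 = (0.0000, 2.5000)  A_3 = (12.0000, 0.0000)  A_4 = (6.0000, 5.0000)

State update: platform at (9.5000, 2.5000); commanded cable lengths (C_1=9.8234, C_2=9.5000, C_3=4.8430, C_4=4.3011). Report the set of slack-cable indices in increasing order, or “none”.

3

cable 1: L_1 = ‖A_1−P‖ = 9.8234;  C_1 = 9.8234 → taut
cable 2: L_2 = ‖A_2−P‖ = 9.5000;  C_2 = 9.5000 → taut
cable 3: L_3 = ‖A_3−P‖ = 3.5355;  C_3 = 4.8430 → slack
cable 4: L_4 = ‖A_4−P‖ = 4.3012;  C_4 = 4.3011 → taut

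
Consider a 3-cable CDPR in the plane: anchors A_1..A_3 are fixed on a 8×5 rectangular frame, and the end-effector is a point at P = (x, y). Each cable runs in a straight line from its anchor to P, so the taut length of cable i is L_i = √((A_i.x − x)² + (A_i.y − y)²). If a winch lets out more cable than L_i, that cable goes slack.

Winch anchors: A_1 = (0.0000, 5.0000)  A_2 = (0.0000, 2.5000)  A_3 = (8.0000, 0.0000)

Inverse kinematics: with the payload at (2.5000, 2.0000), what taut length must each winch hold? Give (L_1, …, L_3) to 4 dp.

(3.9051, 2.5495, 5.8523)

L_1 = √((0.0000−2.5000)² + (5.0000−2.0000)²) = 3.9051
L_2 = √((0.0000−2.5000)² + (2.5000−2.0000)²) = 2.5495
L_3 = √((8.0000−2.5000)² + (0.0000−2.0000)²) = 5.8523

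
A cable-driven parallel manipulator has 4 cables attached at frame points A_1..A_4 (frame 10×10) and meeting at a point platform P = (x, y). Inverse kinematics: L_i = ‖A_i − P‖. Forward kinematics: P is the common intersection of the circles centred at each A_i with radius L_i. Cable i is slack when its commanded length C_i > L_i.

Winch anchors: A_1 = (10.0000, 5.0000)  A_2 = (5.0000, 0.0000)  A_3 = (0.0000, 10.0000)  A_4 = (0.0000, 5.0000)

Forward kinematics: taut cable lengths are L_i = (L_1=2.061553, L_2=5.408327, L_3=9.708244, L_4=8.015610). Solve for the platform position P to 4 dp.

(8.0000, 4.5000)

expand ‖A_i−P‖²=L_i² and subtract eq 1 (q_i ≔ ‖A_i‖²−L_i²)
q_1 = 100.0000+25.0000−4.2500 = 120.7500
eq1−eq2 → [10.0000  10.0000]·P = 125.0000
eq1−eq3 → [20.0000  -10.0000]·P = 115.0000
eq1−eq4 → [20.0000  0.0000]·P = 160.0000
2×2 solve → P = (8.0000, 4.5000)
check cable 4: ‖A_4−P‖² = 64.2500 ≈ L_4² = 64.2500 ✓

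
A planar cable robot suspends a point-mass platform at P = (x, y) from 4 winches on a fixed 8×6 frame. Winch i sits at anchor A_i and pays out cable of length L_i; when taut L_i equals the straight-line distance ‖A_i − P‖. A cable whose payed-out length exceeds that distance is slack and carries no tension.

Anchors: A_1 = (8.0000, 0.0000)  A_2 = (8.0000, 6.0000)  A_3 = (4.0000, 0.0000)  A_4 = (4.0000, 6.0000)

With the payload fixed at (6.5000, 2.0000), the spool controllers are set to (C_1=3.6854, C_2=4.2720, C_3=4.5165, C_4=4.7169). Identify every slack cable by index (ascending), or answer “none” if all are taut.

1, 3

cable 1: L_1 = ‖A_1−P‖ = 2.5000;  C_1 = 3.6854 → slack
cable 2: L_2 = ‖A_2−P‖ = 4.2720;  C_2 = 4.2720 → taut
cable 3: L_3 = ‖A_3−P‖ = 3.2016;  C_3 = 4.5165 → slack
cable 4: L_4 = ‖A_4−P‖ = 4.7170;  C_4 = 4.7169 → taut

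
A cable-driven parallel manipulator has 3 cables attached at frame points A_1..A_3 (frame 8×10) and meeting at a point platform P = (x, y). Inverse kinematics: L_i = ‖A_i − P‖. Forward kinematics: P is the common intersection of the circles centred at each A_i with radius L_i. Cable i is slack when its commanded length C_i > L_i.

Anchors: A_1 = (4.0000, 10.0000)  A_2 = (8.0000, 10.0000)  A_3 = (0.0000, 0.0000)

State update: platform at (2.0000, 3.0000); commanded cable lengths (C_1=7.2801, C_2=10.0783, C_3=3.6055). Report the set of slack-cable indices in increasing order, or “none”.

2

i=1: geometric 7.2801 vs commanded 7.2801 ⇒ taut
i=2: geometric 9.2195 vs commanded 10.0783 ⇒ slack
i=3: geometric 3.6056 vs commanded 3.6055 ⇒ taut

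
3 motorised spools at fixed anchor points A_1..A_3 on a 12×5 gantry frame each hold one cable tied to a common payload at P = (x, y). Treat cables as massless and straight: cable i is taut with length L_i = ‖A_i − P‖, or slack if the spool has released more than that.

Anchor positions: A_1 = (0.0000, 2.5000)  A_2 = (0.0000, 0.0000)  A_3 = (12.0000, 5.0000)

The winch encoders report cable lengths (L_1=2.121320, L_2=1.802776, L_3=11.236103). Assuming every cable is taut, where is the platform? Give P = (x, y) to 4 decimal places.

circle eqns → linear via eq_j − eq_1; set k_j = A_j·A_j − L_j²
k_1 = 0.0000+6.2500−4.5000 = 1.7500
0.0000·x + 5.0000·y = k_1−k_2 = 5.0000
-24.0000·x − 5.0000·y = k_1−k_3 = -41.0000
solve first two rows → x=1.5000, y=1.0000

(1.5000, 1.0000)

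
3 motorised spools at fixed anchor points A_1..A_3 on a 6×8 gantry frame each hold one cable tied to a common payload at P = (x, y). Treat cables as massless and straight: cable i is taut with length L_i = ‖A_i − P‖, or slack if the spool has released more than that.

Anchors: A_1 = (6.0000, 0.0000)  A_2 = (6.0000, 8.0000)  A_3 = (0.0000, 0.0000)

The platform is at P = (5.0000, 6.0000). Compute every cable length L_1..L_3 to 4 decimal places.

(6.0828, 2.2361, 7.8102)

cable 1: Δx=1.0000, Δy=-6.0000; L_1 = √(Δx²+Δy²) = 6.0828
cable 2: Δx=1.0000, Δy=2.0000; L_2 = √(Δx²+Δy²) = 2.2361
cable 3: Δx=-5.0000, Δy=-6.0000; L_3 = √(Δx²+Δy²) = 7.8102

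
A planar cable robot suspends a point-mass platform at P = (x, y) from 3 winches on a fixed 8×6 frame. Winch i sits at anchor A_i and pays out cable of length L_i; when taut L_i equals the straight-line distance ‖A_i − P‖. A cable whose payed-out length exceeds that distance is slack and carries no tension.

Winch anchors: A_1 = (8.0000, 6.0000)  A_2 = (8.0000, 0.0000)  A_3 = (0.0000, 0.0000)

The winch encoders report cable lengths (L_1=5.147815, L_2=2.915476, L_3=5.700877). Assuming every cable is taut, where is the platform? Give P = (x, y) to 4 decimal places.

(5.5000, 1.5000)

expand ‖A_i−P‖²=L_i² and subtract eq 1 (c_i ≔ ‖A_i‖²−L_i²)
c_1 = 64.0000+36.0000−26.5000 = 73.5000
eq1−eq2 → [0.0000  12.0000]·P = 18.0000
eq1−eq3 → [16.0000  12.0000]·P = 106.0000
2×2 solve → P = (5.5000, 1.5000)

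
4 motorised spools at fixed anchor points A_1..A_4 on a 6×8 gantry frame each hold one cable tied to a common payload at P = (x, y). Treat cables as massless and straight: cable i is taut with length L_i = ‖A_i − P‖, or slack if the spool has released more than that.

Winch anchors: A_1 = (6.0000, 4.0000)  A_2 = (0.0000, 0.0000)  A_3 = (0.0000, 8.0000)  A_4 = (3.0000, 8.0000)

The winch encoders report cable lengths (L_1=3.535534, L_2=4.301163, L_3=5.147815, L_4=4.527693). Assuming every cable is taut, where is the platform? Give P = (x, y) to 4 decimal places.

circle eqns → linear via eq_j − eq_1; set c_j = A_j·A_j − L_j²
c_1 = 36.0000+16.0000−12.5000 = 39.5000
12.0000·x + 8.0000·y = c_1−c_2 = 58.0000
12.0000·x − 8.0000·y = c_1−c_3 = 2.0000
6.0000·x − 8.0000·y = c_1−c_4 = -13.0000
solve first two rows → x=2.5000, y=3.5000
check cable 4: ‖A_4−P‖² = 20.5000 ≈ L_4² = 20.5000 ✓

(2.5000, 3.5000)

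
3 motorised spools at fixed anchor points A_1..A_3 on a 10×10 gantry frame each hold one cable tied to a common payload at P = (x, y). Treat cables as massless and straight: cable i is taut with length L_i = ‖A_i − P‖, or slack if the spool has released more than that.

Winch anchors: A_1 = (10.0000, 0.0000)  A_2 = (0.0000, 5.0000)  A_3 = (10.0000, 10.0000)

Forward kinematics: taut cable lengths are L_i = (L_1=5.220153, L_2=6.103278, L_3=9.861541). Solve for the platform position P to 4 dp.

expand ‖A_i−P‖²=L_i² and subtract eq 1 (q_i ≔ ‖A_i‖²−L_i²)
q_1 = 100.0000+0.0000−27.2500 = 72.7500
eq1−eq2 → [20.0000  -10.0000]·P = 85.0000
eq1−eq3 → [0.0000  -20.0000]·P = -30.0000
2×2 solve → P = (5.0000, 1.5000)

(5.0000, 1.5000)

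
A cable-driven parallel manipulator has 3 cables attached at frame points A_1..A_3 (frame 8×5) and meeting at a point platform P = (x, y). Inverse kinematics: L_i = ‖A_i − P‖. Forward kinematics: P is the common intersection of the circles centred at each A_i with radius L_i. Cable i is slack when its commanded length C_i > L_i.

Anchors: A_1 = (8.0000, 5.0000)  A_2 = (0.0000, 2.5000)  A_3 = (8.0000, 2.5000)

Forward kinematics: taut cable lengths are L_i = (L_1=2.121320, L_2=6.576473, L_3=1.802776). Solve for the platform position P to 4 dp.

(6.5000, 3.5000)

expand ‖A_i−P‖²=L_i² and subtract eq 1 (c_i ≔ ‖A_i‖²−L_i²)
c_1 = 64.0000+25.0000−4.5000 = 84.5000
eq1−eq2 → [16.0000  5.0000]·P = 121.5000
eq1−eq3 → [0.0000  5.0000]·P = 17.5000
2×2 solve → P = (6.5000, 3.5000)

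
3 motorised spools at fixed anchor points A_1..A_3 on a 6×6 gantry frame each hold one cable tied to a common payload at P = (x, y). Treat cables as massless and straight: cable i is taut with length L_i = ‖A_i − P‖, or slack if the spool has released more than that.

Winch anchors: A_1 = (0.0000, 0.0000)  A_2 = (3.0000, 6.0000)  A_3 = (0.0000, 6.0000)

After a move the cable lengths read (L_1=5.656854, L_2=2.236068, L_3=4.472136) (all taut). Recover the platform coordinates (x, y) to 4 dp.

each cable: (A_i−P)·(A_i−P) = L_i²; let k_i = ‖A_i‖²−L_i²
k_1 = 0.0000+0.0000−32.0000 = -32.0000
row 1: -6.0000x − 12.0000y = -72.0000  (k_2=40.0000)
row 2: 0.0000x − 12.0000y = -48.0000  (k_3=16.0000)
Cramer on rows 1–2 → x = 4.0000, y = 4.0000

(4.0000, 4.0000)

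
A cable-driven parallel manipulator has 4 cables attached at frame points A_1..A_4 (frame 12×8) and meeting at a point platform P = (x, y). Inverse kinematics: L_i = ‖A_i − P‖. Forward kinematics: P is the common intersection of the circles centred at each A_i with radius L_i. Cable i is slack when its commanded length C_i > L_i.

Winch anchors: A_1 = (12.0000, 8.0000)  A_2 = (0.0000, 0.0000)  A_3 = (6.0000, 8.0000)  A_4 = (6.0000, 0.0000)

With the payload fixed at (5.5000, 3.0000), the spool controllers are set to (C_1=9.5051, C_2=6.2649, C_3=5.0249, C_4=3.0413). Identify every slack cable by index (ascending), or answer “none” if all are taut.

1

cable 1: √((6.5000)²+(5.0000)²)=8.2006, C_1=9.5051: slack
cable 2: √((-5.5000)²+(-3.0000)²)=6.2650, C_2=6.2649: taut
cable 3: √((0.5000)²+(5.0000)²)=5.0249, C_3=5.0249: taut
cable 4: √((0.5000)²+(-3.0000)²)=3.0414, C_4=3.0413: taut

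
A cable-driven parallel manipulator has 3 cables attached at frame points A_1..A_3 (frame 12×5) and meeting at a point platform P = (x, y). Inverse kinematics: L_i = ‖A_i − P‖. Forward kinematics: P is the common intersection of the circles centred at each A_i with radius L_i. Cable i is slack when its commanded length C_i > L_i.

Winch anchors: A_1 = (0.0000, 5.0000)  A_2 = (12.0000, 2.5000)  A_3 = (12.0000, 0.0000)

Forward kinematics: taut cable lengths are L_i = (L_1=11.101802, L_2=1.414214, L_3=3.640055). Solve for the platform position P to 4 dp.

circle eqns → linear via eq_j − eq_1; set k_j = A_j·A_j − L_j²
k_1 = 0.0000+25.0000−123.2500 = -98.2500
-24.0000·x + 5.0000·y = k_1−k_2 = -246.5000
-24.0000·x + 10.0000·y = k_1−k_3 = -229.0000
solve first two rows → x=11.0000, y=3.5000

(11.0000, 3.5000)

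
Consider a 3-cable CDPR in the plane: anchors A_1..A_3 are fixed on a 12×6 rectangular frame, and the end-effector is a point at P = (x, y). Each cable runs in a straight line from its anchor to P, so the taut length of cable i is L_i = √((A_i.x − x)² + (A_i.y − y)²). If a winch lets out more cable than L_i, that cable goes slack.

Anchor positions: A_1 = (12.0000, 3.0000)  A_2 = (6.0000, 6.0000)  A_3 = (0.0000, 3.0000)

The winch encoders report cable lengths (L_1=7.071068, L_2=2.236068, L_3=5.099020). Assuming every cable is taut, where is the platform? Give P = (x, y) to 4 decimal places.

(5.0000, 4.0000)

each cable: (A_i−P)·(A_i−P) = L_i²; let k_i = ‖A_i‖²−L_i²
k_1 = 144.0000+9.0000−50.0000 = 103.0000
row 1: 12.0000x − 6.0000y = 36.0000  (k_2=67.0000)
row 2: 24.0000x + 0.0000y = 120.0000  (k_3=-17.0000)
Cramer on rows 1–2 → x = 5.0000, y = 4.0000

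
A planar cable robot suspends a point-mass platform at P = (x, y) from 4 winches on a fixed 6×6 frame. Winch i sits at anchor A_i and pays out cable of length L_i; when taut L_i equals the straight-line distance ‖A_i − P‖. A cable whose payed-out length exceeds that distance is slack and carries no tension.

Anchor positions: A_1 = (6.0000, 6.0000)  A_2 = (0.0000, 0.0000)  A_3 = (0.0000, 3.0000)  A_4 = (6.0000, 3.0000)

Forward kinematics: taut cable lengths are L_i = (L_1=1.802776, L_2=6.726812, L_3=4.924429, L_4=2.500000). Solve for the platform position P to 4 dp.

expand ‖A_i−P‖²=L_i² and subtract eq 1 (q_i ≔ ‖A_i‖²−L_i²)
q_1 = 36.0000+36.0000−3.2500 = 68.7500
eq1−eq2 → [12.0000  12.0000]·P = 114.0000
eq1−eq3 → [12.0000  6.0000]·P = 84.0000
eq1−eq4 → [0.0000  6.0000]·P = 30.0000
2×2 solve → P = (4.5000, 5.0000)
check cable 4: ‖A_4−P‖² = 6.2500 ≈ L_4² = 6.2500 ✓

(4.5000, 5.0000)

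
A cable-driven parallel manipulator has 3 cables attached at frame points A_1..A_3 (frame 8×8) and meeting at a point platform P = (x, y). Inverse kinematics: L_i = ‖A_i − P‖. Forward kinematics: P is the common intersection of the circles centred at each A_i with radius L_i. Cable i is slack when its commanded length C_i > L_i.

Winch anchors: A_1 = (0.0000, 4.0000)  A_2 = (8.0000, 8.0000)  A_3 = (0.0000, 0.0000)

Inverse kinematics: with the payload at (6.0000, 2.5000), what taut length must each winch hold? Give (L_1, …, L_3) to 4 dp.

L_1 = √((0.0000−6.0000)² + (4.0000−2.5000)²) = 6.1847
L_2 = √((8.0000−6.0000)² + (8.0000−2.5000)²) = 5.8523
L_3 = √((0.0000−6.0000)² + (0.0000−2.5000)²) = 6.5000

(6.1847, 5.8523, 6.5000)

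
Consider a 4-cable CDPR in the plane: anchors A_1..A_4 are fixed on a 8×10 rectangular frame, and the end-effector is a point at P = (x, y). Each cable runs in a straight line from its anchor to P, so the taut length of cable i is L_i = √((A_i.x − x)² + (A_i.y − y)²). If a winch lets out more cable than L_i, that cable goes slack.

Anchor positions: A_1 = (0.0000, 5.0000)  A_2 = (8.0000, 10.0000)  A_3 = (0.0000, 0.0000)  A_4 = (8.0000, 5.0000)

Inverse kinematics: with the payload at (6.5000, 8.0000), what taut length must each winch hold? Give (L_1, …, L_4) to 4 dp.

(7.1589, 2.5000, 10.3078, 3.3541)

cable 1: Δx=-6.5000, Δy=-3.0000; L_1 = √(Δx²+Δy²) = 7.1589
cable 2: Δx=1.5000, Δy=2.0000; L_2 = √(Δx²+Δy²) = 2.5000
cable 3: Δx=-6.5000, Δy=-8.0000; L_3 = √(Δx²+Δy²) = 10.3078
cable 4: Δx=1.5000, Δy=-3.0000; L_4 = √(Δx²+Δy²) = 3.3541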